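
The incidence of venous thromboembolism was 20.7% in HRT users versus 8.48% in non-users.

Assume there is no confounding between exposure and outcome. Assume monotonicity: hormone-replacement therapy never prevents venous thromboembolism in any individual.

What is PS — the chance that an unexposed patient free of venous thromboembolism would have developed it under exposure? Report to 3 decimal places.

PS ≈ 0.134

p₁ = 0.207, p₀ = 0.0848.
Under exogeneity and monotonicity, PS = (p₁ − p₀) / (1 − p₀).
PS = (0.207 − 0.0848) / (1 − 0.0848) = 0.1222 / 0.9152 ≈ 0.1335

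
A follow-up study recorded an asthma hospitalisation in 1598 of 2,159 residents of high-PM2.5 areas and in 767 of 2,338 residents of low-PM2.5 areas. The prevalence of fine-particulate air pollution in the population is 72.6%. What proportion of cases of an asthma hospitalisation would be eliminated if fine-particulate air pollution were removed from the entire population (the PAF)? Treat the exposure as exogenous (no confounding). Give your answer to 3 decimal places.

p₁ = P(outcome | exposed) = 1598/2159 = 0.74016
p₀ = P(outcome | unexposed) = 767/2338 = 0.32806
Overall risk P(Y=1) = π·p₁ + (1−π)·p₀ = 0.726×0.74016 + 0.274×0.32806 = 0.62724.
Under exogeneity, PAF = [P(Y=1) − p₀] / P(Y=1).
PAF = (0.62724 − 0.32806) / 0.62724 ≈ 0.4770

PAF ≈ 0.477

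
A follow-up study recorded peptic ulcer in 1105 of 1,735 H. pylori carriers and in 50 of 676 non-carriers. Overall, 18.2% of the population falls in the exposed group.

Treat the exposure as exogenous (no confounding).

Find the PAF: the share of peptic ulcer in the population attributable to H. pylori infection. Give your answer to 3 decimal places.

PAF ≈ 0.581

p₁ = P(outcome | exposed) = 1105/1735 = 0.63689
p₀ = P(outcome | unexposed) = 50/676 = 0.073964
Overall risk P(Y=1) = π·p₁ + (1−π)·p₀ = 0.182×0.63689 + 0.818×0.073964 = 0.17642.
Under exogeneity, PAF = [P(Y=1) − p₀] / P(Y=1).
PAF = (0.17642 − 0.073964) / 0.17642 ≈ 0.5807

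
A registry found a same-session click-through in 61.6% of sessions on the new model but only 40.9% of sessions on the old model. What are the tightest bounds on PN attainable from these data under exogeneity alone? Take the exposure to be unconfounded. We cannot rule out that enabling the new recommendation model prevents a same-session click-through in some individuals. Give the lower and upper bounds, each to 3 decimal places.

p₁ = 0.616, p₀ = 0.409.
Under exogeneity alone the bounds on PN are max{0,(p₁−p₀)/p₁} ≤ PN ≤ min{1,(1−p₀)/p₁}.
  lower = (p₁ − p₀)/p₁ = 0.207 / 0.616 ≈ 0.3360
  upper = min{1, (1 − p₀)/p₁} = 0.591 / 0.616 ≈ 0.9594

0.336 ≤ PN ≤ 0.959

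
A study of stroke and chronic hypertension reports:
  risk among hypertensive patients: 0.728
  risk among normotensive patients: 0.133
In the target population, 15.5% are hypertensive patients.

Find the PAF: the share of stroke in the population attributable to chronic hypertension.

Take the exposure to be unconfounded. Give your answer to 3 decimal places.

PAF ≈ 0.409

Let p₁ = 0.728, p₀ = 0.133.
Overall risk P(Y=1) = π·p₁ + (1−π)·p₀ = 0.155×0.728 + 0.845×0.133 = 0.22523.
Under exogeneity, PAF = [P(Y=1) − p₀] / P(Y=1).
PAF = (0.22523 − 0.133) / 0.22523 ≈ 0.4095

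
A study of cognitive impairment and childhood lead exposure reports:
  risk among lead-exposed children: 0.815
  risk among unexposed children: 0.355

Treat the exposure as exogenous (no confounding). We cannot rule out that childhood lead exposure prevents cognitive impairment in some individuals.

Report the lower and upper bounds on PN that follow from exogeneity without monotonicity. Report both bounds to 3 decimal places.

Let p₁ = 0.815, p₀ = 0.355.
Under exogeneity alone the bounds on PN are max{0,(p₁−p₀)/p₁} ≤ PN ≤ min{1,(1−p₀)/p₁}.
  lower = (p₁ − p₀)/p₁ = 0.46 / 0.815 ≈ 0.5644
  upper = min{1, (1 − p₀)/p₁} = 0.645 / 0.815 ≈ 0.7914

0.564 ≤ PN ≤ 0.791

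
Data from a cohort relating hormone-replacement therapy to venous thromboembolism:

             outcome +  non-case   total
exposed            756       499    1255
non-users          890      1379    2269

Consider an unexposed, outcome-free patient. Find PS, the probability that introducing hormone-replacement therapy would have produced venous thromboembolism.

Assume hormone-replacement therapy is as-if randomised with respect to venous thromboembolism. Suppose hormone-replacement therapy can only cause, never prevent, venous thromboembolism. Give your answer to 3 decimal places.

p₁ = P(outcome | exposed) = 756/1255 = 0.60239
p₀ = P(outcome | unexposed) = 890/2269 = 0.39224
Under exogeneity and monotonicity, PS = (p₁ − p₀)/(1 − p₀).
PS = (0.60239 − 0.39224) / 0.60776 ≈ 0.3458

PS ≈ 0.346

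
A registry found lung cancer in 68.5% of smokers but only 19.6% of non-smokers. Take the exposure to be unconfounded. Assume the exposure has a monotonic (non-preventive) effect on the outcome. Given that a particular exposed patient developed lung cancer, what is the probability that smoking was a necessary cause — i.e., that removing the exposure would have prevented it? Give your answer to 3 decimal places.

p₁ = 0.685, p₀ = 0.196.
Under exogeneity and monotonicity, PN = (p₁ − p₀) / p₁.
PN = (0.685 − 0.196) / 0.685 = 0.489 / 0.685 ≈ 0.7139

PN ≈ 0.714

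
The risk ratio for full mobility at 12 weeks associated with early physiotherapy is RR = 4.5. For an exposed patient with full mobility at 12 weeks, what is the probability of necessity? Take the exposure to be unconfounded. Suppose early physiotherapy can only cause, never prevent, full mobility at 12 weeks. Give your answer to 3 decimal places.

PN ≈ 0.778

Under exogeneity and monotonicity, PN = (RR − 1) / RR = 1 − 1/RR.
PN = (4.5 − 1) / 4.5 = 3.5 / 4.5 ≈ 0.7778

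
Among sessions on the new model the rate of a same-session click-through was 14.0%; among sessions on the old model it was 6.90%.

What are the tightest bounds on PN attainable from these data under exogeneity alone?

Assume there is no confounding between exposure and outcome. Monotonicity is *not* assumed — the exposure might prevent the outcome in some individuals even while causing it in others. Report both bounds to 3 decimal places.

p₁ = 0.14, p₀ = 0.069.
Under exogeneity alone the bounds on PN are max{0,(p₁−p₀)/p₁} ≤ PN ≤ min{1,(1−p₀)/p₁}.
  lower = (p₁ − p₀)/p₁ = 0.071 / 0.14 ≈ 0.5071
  upper = min{1, (1 − p₀)/p₁} = 0.931 / 0.14 ≈ 6.6500 → capped at 1

0.507 ≤ PN ≤ 1.000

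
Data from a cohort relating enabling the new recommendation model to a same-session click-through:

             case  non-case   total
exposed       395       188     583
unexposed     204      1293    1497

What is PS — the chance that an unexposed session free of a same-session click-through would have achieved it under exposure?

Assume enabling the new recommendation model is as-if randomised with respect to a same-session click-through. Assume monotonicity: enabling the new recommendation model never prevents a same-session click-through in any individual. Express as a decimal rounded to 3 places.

p₁ = P(outcome | exposed) = 395/583 = 0.67753
p₀ = P(outcome | unexposed) = 204/1497 = 0.13627
Under exogeneity and monotonicity, PS = (p₁ − p₀)/(1 − p₀).
PS = (0.67753 − 0.13627) / 0.86373 ≈ 0.6267

PS ≈ 0.627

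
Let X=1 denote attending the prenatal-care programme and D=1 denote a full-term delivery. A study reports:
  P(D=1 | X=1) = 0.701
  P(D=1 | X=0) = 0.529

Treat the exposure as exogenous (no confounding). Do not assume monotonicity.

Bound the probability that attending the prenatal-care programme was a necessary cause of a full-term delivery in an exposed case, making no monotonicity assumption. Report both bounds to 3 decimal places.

Let p₁ = 0.701, p₀ = 0.529.
Under exogeneity alone the bounds on PN are max{0,(p₁−p₀)/p₁} ≤ PN ≤ min{1,(1−p₀)/p₁}.
  lower = (p₁ − p₀)/p₁ = 0.172 / 0.701 ≈ 0.2454
  upper = min{1, (1 − p₀)/p₁} = 0.471 / 0.701 ≈ 0.6719

0.245 ≤ PN ≤ 0.672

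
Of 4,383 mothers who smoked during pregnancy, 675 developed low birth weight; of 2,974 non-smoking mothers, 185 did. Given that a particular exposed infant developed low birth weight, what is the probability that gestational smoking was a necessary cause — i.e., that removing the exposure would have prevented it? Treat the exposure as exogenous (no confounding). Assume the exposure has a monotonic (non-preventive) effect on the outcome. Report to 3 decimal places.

p₁ = P(outcome | exposed) = 675/4383 = 0.154
p₀ = P(outcome | unexposed) = 185/2974 = 0.062206
Under exogeneity and monotonicity, PN = (p₁ − p₀) / p₁.
PN = (0.154 − 0.062206) / 0.154 = 0.091798 / 0.154 ≈ 0.5961

PN ≈ 0.596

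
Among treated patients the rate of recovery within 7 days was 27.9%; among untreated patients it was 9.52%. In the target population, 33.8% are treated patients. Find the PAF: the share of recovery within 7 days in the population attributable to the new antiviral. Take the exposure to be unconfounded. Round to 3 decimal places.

PAF ≈ 0.395

p₁ = 0.279, p₀ = 0.0952.
Overall risk P(Y=1) = π·p₁ + (1−π)·p₀ = 0.338×0.279 + 0.662×0.0952 = 0.15732.
Under exogeneity, PAF = [P(Y=1) − p₀] / P(Y=1).
PAF = (0.15732 − 0.0952) / 0.15732 ≈ 0.3949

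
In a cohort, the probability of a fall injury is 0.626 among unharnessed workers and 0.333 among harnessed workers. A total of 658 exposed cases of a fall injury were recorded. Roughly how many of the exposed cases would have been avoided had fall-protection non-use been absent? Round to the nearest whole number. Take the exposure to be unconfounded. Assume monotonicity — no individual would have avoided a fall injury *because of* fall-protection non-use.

about 308 cases

Let p₁ = 0.626, p₀ = 0.333.
PN = (p₁ − p₀)/p₁ = (0.626 − 0.333) / 0.626 ≈ 0.46805.
Attributable cases ≈ PN × (exposed cases) = 0.46805 × 658 ≈ 307.98.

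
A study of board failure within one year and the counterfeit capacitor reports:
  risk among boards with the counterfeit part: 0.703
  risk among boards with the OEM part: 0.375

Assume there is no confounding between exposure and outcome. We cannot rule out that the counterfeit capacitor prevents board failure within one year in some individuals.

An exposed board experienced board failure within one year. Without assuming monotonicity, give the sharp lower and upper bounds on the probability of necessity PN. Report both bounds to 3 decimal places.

0.467 ≤ PN ≤ 0.889

Let p₁ = 0.703, p₀ = 0.375.
Under exogeneity alone the bounds on PN are max{0,(p₁−p₀)/p₁} ≤ PN ≤ min{1,(1−p₀)/p₁}.
  lower = (p₁ − p₀)/p₁ = 0.328 / 0.703 ≈ 0.4666
  upper = min{1, (1 − p₀)/p₁} = 0.625 / 0.703 ≈ 0.8890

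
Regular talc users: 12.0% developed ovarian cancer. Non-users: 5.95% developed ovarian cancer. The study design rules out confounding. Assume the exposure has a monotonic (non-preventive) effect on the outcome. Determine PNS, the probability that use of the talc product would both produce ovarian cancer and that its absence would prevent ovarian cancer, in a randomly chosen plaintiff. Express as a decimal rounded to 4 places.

p₁ = 0.12, p₀ = 0.0595.
Under exogeneity and monotonicity, PNS = p₁ − p₀.
PNS = 0.12 − 0.0595 = 0.0605

PNS ≈ 0.0605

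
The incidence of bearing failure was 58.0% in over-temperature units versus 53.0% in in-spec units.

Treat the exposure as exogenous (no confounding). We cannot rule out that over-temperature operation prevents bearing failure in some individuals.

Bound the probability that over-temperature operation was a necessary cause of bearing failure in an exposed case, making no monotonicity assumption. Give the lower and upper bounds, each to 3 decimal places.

p₁ = 0.58, p₀ = 0.53.
Under exogeneity alone the bounds on PN are max{0,(p₁−p₀)/p₁} ≤ PN ≤ min{1,(1−p₀)/p₁}.
  lower = (p₁ − p₀)/p₁ = 0.05 / 0.58 ≈ 0.0862
  upper = min{1, (1 − p₀)/p₁} = 0.47 / 0.58 ≈ 0.8103

0.086 ≤ PN ≤ 0.810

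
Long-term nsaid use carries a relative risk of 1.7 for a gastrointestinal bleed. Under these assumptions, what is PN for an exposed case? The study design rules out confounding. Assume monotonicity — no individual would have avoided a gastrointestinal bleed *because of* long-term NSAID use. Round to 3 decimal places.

PN ≈ 0.412

Under exogeneity and monotonicity, PN = (RR − 1) / RR = 1 − 1/RR.
PN = (1.7 − 1) / 1.7 = 0.7 / 1.7 ≈ 0.4118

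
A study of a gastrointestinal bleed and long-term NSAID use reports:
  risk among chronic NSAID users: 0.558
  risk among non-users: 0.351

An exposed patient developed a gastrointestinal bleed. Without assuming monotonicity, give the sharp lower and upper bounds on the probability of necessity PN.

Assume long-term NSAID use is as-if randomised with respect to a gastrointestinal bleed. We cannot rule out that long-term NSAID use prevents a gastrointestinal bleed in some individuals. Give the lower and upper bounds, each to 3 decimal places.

Let p₁ = 0.558, p₀ = 0.351.
Under exogeneity alone the bounds on PN are max{0,(p₁−p₀)/p₁} ≤ PN ≤ min{1,(1−p₀)/p₁}.
  lower = (p₁ − p₀)/p₁ = 0.207 / 0.558 ≈ 0.3710
  upper = min{1, (1 − p₀)/p₁} = 0.649 / 0.558 ≈ 1.1631 → capped at 1

0.371 ≤ PN ≤ 1.000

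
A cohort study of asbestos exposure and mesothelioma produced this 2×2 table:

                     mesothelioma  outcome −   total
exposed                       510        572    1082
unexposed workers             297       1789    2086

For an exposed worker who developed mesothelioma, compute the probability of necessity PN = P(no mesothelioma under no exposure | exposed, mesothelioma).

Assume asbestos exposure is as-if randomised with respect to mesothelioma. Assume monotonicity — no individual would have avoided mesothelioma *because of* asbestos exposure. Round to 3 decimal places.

p₁ = P(outcome | exposed) = 510/1082 = 0.47135
p₀ = P(outcome | unexposed) = 297/2086 = 0.14238
Under exogeneity and monotonicity, PN = (p₁ − p₀) / p₁.
PN = (0.47135 − 0.14238) / 0.47135 = 0.32897 / 0.47135 ≈ 0.6979

PN ≈ 0.698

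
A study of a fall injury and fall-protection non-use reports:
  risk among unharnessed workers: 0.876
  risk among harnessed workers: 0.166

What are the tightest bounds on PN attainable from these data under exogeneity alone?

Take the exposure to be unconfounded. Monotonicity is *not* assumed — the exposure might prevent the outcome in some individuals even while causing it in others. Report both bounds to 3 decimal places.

0.811 ≤ PN ≤ 0.952

Let p₁ = 0.876, p₀ = 0.166.
Under exogeneity alone the bounds on PN are max{0,(p₁−p₀)/p₁} ≤ PN ≤ min{1,(1−p₀)/p₁}.
  lower = (p₁ − p₀)/p₁ = 0.71 / 0.876 ≈ 0.8105
  upper = min{1, (1 − p₀)/p₁} = 0.834 / 0.876 ≈ 0.9521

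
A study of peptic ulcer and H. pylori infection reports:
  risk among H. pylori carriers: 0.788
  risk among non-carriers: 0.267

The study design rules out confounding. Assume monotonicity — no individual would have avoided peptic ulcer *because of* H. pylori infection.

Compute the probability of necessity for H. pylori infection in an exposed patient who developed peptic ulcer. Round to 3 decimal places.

PN ≈ 0.661

Let p₁ = 0.788, p₀ = 0.267.
Under exogeneity and monotonicity, PN = (p₁ − p₀) / p₁.
PN = (0.788 − 0.267) / 0.788 = 0.521 / 0.788 ≈ 0.6612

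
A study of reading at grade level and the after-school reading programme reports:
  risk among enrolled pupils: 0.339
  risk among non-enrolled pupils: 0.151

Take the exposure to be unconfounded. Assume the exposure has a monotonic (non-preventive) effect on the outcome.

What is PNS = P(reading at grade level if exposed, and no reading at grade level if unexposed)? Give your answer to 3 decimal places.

PNS ≈ 0.188

Let p₁ = 0.339, p₀ = 0.151.
Under exogeneity and monotonicity, PNS = p₁ − p₀.
PNS = 0.339 − 0.151 = 0.188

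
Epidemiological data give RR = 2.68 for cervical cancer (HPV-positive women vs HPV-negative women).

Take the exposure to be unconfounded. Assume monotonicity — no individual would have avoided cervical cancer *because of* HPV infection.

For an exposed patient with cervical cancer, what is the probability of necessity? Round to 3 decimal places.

Under exogeneity and monotonicity, PN = (RR − 1) / RR = 1 − 1/RR.
PN = (2.68 − 1) / 2.68 = 1.68 / 2.68 ≈ 0.6269

PN ≈ 0.627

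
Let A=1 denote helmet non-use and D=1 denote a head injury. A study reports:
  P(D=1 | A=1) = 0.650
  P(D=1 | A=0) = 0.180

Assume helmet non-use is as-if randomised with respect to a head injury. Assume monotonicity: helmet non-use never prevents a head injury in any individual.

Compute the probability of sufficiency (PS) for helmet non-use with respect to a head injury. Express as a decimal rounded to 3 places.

PS ≈ 0.573

Let p₁ = 0.65, p₀ = 0.18.
Under exogeneity and monotonicity, PS = (p₁ − p₀) / (1 − p₀).
PS = (0.65 − 0.18) / (1 − 0.18) = 0.47 / 0.82 ≈ 0.5732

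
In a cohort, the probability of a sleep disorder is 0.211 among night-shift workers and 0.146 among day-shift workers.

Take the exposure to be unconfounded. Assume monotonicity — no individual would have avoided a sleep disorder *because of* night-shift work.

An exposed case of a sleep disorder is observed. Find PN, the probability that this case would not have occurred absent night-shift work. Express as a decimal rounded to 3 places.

PN ≈ 0.308

Let p₁ = 0.211, p₀ = 0.146.
Under exogeneity and monotonicity, PN = (p₁ − p₀) / p₁.
PN = (0.211 − 0.146) / 0.211 = 0.065 / 0.211 ≈ 0.3081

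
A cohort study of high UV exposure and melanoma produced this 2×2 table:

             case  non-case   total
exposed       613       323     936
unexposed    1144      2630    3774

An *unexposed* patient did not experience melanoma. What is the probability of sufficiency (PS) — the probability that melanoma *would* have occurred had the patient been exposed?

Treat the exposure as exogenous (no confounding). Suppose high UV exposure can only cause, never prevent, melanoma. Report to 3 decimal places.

p₁ = P(outcome | exposed) = 613/936 = 0.65491
p₀ = P(outcome | unexposed) = 1144/3774 = 0.30313
Under exogeneity and monotonicity, PS = (p₁ − p₀) / (1 − p₀).
PS = (0.65491 − 0.30313) / (1 − 0.30313) = 0.35179 / 0.69687 ≈ 0.5048

PS ≈ 0.505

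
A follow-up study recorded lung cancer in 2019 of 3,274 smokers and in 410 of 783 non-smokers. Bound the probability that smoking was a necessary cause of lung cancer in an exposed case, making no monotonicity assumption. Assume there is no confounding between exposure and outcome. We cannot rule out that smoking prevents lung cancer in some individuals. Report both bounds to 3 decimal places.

0.151 ≤ PN ≤ 0.772

p₁ = P(outcome | exposed) = 2019/3274 = 0.61668
p₀ = P(outcome | unexposed) = 410/783 = 0.52363
Under exogeneity alone the bounds on PN are max{0,(p₁−p₀)/p₁} ≤ PN ≤ min{1,(1−p₀)/p₁}.
  lower = (p₁ − p₀)/p₁ = 0.09305 / 0.61668 ≈ 0.1509
  upper = min{1, (1 − p₀)/p₁} = 0.47637 / 0.61668 ≈ 0.7725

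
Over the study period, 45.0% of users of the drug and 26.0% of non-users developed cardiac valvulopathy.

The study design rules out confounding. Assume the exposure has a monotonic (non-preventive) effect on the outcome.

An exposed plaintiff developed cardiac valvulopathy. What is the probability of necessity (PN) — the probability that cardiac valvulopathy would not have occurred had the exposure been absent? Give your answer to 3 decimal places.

PN ≈ 0.422

p₁ = 0.45, p₀ = 0.26.
Under exogeneity and monotonicity, PN = (p₁ − p₀) / p₁.
PN = (0.45 − 0.26) / 0.45 = 0.19 / 0.45 ≈ 0.4222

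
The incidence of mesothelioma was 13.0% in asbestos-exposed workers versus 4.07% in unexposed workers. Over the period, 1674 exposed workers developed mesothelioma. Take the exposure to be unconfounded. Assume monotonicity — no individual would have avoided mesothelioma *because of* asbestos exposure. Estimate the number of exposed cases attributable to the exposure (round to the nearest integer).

about 1150 cases

p₁ = 0.13, p₀ = 0.0407.
PN = (p₁ − p₀)/p₁ = (0.13 − 0.0407) / 0.13 ≈ 0.68692.
Attributable cases ≈ PN × (exposed cases) = 0.68692 × 1674 ≈ 1149.91.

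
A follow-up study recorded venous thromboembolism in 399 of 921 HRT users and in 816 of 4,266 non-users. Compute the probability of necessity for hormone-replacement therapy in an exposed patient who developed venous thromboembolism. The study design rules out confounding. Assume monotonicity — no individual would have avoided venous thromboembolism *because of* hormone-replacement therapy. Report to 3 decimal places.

PN ≈ 0.558

p₁ = P(outcome | exposed) = 399/921 = 0.43322
p₀ = P(outcome | unexposed) = 816/4266 = 0.19128
Under exogeneity and monotonicity, PN = (p₁ − p₀) / p₁.
PN = (0.43322 − 0.19128) / 0.43322 = 0.24194 / 0.43322 ≈ 0.5585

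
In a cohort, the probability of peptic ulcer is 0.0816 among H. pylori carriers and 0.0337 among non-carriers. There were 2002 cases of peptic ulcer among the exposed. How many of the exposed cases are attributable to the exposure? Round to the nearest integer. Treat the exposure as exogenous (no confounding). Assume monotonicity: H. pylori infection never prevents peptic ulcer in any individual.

Let p₁ = 0.0816, p₀ = 0.0337.
PN = (p₁ − p₀)/p₁ = (0.0816 − 0.0337) / 0.0816 ≈ 0.58701.
Attributable cases ≈ PN × (exposed cases) = 0.58701 × 2002 ≈ 1175.19.

about 1175 cases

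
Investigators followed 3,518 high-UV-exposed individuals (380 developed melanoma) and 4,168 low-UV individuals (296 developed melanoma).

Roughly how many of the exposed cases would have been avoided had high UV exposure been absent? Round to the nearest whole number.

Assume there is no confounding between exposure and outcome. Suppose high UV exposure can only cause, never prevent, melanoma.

about 130 cases

p₁ = P(outcome | exposed) = 380/3518 = 0.10802
p₀ = P(outcome | unexposed) = 296/4168 = 0.071017
PN = (p₁ − p₀)/p₁ = (0.10802 − 0.071017) / 0.10802 ≈ 0.34253.
Attributable cases ≈ PN × (exposed cases) = 0.34253 × 380 ≈ 130.16.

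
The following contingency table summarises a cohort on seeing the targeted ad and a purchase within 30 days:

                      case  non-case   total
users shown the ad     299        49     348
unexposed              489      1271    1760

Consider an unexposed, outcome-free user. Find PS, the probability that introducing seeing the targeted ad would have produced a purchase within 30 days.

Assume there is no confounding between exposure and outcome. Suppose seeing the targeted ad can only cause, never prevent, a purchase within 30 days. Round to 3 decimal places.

PS ≈ 0.805

p₁ = P(outcome | exposed) = 299/348 = 0.8592
p₀ = P(outcome | unexposed) = 489/1760 = 0.27784
Under exogeneity and monotonicity, PS = (p₁ − p₀) / (1 − p₀).
PS = (0.8592 − 0.27784) / (1 − 0.27784) = 0.58135 / 0.72216 ≈ 0.8050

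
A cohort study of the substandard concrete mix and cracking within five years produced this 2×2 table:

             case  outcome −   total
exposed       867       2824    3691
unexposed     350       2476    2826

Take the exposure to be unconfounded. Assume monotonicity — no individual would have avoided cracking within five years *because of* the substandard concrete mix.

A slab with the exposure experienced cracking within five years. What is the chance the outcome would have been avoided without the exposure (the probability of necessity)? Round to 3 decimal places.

p₁ = P(outcome | exposed) = 867/3691 = 0.2349
p₀ = P(outcome | unexposed) = 350/2826 = 0.12385
Under exogeneity and monotonicity, PN = (p₁ − p₀) / p₁.
PN = (0.2349 − 0.12385) / 0.2349 = 0.11105 / 0.2349 ≈ 0.4727

PN ≈ 0.473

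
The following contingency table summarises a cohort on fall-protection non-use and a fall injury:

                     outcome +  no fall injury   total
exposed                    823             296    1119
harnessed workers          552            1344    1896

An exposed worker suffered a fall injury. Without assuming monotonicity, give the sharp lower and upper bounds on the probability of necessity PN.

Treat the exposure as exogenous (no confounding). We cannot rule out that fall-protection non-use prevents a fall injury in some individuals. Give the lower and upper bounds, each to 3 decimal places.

p₁ = P(outcome | exposed) = 823/1119 = 0.73548
p₀ = P(outcome | unexposed) = 552/1896 = 0.29114
Under exogeneity alone the bounds on PN are max{0,(p₁−p₀)/p₁} ≤ PN ≤ min{1,(1−p₀)/p₁}.
  lower = (p₁ − p₀)/p₁ = 0.44434 / 0.73548 ≈ 0.6041
  upper = min{1, (1 − p₀)/p₁} = 0.70886 / 0.73548 ≈ 0.9638

0.604 ≤ PN ≤ 0.964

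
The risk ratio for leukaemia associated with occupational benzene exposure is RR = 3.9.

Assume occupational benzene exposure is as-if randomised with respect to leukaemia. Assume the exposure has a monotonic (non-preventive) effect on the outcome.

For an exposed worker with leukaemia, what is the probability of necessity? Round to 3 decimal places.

Under exogeneity and monotonicity, PN = (RR − 1) / RR = 1 − 1/RR.
PN = (3.9 − 1) / 3.9 = 2.9 / 3.9 ≈ 0.7436

PN ≈ 0.744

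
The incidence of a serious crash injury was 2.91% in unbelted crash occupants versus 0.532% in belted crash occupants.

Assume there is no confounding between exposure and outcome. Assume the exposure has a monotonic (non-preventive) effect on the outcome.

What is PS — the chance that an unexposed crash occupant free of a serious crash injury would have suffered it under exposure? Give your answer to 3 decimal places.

PS ≈ 0.024

p₁ = 0.0291, p₀ = 0.00532.
Under exogeneity and monotonicity, PS = (p₁ − p₀) / (1 − p₀).
PS = (0.0291 − 0.00532) / (1 − 0.00532) = 0.02378 / 0.99468 ≈ 0.0239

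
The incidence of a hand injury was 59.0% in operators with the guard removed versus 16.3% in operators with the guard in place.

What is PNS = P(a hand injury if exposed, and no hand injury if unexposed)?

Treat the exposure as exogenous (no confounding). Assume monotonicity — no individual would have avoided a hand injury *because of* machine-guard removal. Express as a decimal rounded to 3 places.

PNS ≈ 0.427

p₁ = 0.59, p₀ = 0.163.
Under exogeneity and monotonicity, PNS = p₁ − p₀.
PNS = 0.59 − 0.163 = 0.427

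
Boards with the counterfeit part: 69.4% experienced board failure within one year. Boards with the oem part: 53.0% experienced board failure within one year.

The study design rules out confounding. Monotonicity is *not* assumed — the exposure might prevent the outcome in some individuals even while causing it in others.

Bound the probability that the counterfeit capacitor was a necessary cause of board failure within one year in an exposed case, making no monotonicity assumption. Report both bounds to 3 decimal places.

p₁ = 0.694, p₀ = 0.53.
Under exogeneity alone the bounds on PN are max{0,(p₁−p₀)/p₁} ≤ PN ≤ min{1,(1−p₀)/p₁}.
  lower = (p₁ − p₀)/p₁ = 0.164 / 0.694 ≈ 0.2363
  upper = min{1, (1 − p₀)/p₁} = 0.47 / 0.694 ≈ 0.6772

0.236 ≤ PN ≤ 0.677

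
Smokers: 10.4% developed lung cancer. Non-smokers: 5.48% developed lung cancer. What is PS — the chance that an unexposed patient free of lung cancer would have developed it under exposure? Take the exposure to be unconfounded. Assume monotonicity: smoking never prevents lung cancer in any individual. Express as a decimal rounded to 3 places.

PS ≈ 0.052

p₁ = 0.104, p₀ = 0.0548.
Under exogeneity and monotonicity, PS = (p₁ − p₀) / (1 − p₀).
PS = (0.104 − 0.0548) / (1 − 0.0548) = 0.0492 / 0.9452 ≈ 0.0521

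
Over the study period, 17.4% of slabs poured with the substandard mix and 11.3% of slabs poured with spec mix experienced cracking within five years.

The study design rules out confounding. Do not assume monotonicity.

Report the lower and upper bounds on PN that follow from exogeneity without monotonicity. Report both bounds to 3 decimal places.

0.351 ≤ PN ≤ 1.000

p₁ = 0.174, p₀ = 0.113.
Under exogeneity alone the bounds on PN are max{0,(p₁−p₀)/p₁} ≤ PN ≤ min{1,(1−p₀)/p₁}.
  lower = (p₁ − p₀)/p₁ = 0.061 / 0.174 ≈ 0.3506
  upper = min{1, (1 − p₀)/p₁} = 0.887 / 0.174 ≈ 5.0977 → capped at 1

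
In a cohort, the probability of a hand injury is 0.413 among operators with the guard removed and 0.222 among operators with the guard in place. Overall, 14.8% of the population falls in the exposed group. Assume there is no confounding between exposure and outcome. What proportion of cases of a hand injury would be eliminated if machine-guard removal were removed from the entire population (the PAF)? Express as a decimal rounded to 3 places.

Let p₁ = 0.413, p₀ = 0.222.
Overall risk P(Y=1) = π·p₁ + (1−π)·p₀ = 0.148×0.413 + 0.852×0.222 = 0.25027.
Under exogeneity, PAF = [P(Y=1) − p₀] / P(Y=1).
PAF = (0.25027 − 0.222) / 0.25027 ≈ 0.1130

PAF ≈ 0.113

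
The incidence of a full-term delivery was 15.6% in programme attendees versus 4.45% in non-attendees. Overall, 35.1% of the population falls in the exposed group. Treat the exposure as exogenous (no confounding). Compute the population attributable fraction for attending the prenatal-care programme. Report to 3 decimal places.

p₁ = 0.156, p₀ = 0.0445.
Overall risk P(Y=1) = π·p₁ + (1−π)·p₀ = 0.351×0.156 + 0.649×0.0445 = 0.083637.
Under exogeneity, PAF = [P(Y=1) − p₀] / P(Y=1).
PAF = (0.083637 − 0.0445) / 0.083637 ≈ 0.4679

PAF ≈ 0.468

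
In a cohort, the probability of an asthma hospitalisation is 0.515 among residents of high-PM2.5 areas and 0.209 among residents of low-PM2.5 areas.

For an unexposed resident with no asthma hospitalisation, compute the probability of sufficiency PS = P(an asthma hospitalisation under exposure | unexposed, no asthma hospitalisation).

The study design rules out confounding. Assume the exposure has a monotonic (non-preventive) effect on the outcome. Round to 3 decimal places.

Let p₁ = 0.515, p₀ = 0.209.
Under exogeneity and monotonicity, PS = (p₁ − p₀) / (1 − p₀).
PS = (0.515 − 0.209) / (1 − 0.209) = 0.306 / 0.791 ≈ 0.3869

PS ≈ 0.387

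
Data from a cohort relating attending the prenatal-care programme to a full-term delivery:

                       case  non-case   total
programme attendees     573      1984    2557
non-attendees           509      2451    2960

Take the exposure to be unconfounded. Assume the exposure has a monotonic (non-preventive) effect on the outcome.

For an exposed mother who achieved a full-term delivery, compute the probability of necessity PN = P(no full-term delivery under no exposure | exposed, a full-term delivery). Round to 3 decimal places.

p₁ = P(outcome | exposed) = 573/2557 = 0.22409
p₀ = P(outcome | unexposed) = 509/2960 = 0.17196
Under exogeneity and monotonicity, PN = (p₁ − p₀)/p₁.
PN = (0.22409 − 0.17196) / 0.22409 ≈ 0.2326

PN ≈ 0.233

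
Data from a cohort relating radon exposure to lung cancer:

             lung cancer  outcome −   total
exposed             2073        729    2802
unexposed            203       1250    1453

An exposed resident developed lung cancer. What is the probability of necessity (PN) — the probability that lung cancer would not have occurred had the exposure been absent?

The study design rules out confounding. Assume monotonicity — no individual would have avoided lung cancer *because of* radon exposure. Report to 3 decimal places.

p₁ = P(outcome | exposed) = 2073/2802 = 0.73983
p₀ = P(outcome | unexposed) = 203/1453 = 0.13971
Under exogeneity and monotonicity, PN = (p₁ − p₀) / p₁.
PN = (0.73983 − 0.13971) / 0.73983 = 0.60012 / 0.73983 ≈ 0.8112

PN ≈ 0.811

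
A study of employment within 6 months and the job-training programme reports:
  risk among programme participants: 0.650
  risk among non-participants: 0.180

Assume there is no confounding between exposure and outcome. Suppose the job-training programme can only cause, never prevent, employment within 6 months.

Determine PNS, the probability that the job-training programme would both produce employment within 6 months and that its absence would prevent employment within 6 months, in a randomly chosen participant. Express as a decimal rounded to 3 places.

Let p₁ = 0.65, p₀ = 0.18.
Under exogeneity and monotonicity, PNS = p₁ − p₀.
PNS = 0.65 − 0.18 = 0.47

PNS ≈ 0.470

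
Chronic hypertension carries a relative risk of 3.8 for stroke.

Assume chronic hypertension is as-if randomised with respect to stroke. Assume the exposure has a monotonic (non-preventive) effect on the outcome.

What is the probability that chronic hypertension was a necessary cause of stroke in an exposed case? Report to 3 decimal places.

Under exogeneity and monotonicity, PN = (RR − 1) / RR = 1 − 1/RR.
PN = (3.8 − 1) / 3.8 = 2.8 / 3.8 ≈ 0.7368

PN ≈ 0.737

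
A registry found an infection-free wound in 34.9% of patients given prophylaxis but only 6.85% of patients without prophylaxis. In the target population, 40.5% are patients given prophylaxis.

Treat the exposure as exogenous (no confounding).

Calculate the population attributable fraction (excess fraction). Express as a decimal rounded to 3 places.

p₁ = 0.349, p₀ = 0.0685.
Overall risk P(Y=1) = π·p₁ + (1−π)·p₀ = 0.405×0.349 + 0.595×0.0685 = 0.1821.
Under exogeneity, PAF = [P(Y=1) − p₀] / P(Y=1).
PAF = (0.1821 − 0.0685) / 0.1821 ≈ 0.6238

PAF ≈ 0.624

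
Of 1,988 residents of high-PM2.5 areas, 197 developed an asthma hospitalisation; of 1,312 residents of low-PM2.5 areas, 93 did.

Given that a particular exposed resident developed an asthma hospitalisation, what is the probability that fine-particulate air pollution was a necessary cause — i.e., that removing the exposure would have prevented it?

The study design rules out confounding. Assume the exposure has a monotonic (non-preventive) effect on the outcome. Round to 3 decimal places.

PN ≈ 0.285

p₁ = P(outcome | exposed) = 197/1988 = 0.099095
p₀ = P(outcome | unexposed) = 93/1312 = 0.070884
Under exogeneity and monotonicity, PN = (p₁ − p₀) / p₁.
PN = (0.099095 − 0.070884) / 0.099095 = 0.02821 / 0.099095 ≈ 0.2847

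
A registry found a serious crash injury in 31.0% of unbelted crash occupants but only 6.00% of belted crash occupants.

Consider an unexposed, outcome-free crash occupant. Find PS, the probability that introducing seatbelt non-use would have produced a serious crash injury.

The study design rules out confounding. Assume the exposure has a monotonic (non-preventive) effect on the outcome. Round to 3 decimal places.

PS ≈ 0.266

p₁ = 0.31, p₀ = 0.06.
Under exogeneity and monotonicity, PS = (p₁ − p₀) / (1 − p₀).
PS = (0.31 − 0.06) / (1 − 0.06) = 0.25 / 0.94 ≈ 0.2660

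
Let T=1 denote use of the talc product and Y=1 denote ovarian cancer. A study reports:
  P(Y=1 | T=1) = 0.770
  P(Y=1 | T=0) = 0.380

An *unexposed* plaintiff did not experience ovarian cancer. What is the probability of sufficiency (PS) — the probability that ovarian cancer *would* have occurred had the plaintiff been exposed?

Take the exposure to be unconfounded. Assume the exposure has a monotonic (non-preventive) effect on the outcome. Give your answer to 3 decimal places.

PS ≈ 0.629

Let p₁ = 0.77, p₀ = 0.38.
Under exogeneity and monotonicity, PS = (p₁ − p₀) / (1 − p₀).
PS = (0.77 − 0.38) / (1 − 0.38) = 0.39 / 0.62 ≈ 0.6290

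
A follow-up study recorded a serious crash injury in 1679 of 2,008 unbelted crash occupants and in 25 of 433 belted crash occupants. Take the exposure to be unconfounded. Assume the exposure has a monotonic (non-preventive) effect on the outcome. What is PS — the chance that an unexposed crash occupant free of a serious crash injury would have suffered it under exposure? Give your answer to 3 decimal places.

PS ≈ 0.826

p₁ = P(outcome | exposed) = 1679/2008 = 0.83616
p₀ = P(outcome | unexposed) = 25/433 = 0.057737
Under exogeneity and monotonicity, PS = (p₁ − p₀) / (1 − p₀).
PS = (0.83616 − 0.057737) / (1 − 0.057737) = 0.77842 / 0.94226 ≈ 0.8261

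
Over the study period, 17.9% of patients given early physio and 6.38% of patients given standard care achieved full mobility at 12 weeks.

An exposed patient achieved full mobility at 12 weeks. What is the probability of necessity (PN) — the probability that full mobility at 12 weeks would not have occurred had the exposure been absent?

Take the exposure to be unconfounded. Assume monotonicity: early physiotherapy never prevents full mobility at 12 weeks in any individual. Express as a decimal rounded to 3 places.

p₁ = 0.179, p₀ = 0.0638.
Under exogeneity and monotonicity, PN = (p₁ − p₀) / p₁.
PN = (0.179 − 0.0638) / 0.179 = 0.1152 / 0.179 ≈ 0.6436

PN ≈ 0.644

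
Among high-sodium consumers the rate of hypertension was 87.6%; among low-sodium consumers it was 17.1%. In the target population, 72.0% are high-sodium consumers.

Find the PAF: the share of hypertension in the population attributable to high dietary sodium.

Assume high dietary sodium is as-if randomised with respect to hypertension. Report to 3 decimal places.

PAF ≈ 0.748

p₁ = 0.876, p₀ = 0.171.
Overall risk P(Y=1) = π·p₁ + (1−π)·p₀ = 0.72×0.876 + 0.28×0.171 = 0.6786.
Under exogeneity, PAF = [P(Y=1) − p₀] / P(Y=1).
PAF = (0.6786 − 0.171) / 0.6786 ≈ 0.7480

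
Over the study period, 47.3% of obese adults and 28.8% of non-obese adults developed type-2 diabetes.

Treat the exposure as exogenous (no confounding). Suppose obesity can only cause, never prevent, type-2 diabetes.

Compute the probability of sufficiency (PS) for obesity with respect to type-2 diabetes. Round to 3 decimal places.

p₁ = 0.473, p₀ = 0.288.
Under exogeneity and monotonicity, PS = (p₁ − p₀) / (1 − p₀).
PS = (0.473 − 0.288) / (1 − 0.288) = 0.185 / 0.712 ≈ 0.2598

PS ≈ 0.260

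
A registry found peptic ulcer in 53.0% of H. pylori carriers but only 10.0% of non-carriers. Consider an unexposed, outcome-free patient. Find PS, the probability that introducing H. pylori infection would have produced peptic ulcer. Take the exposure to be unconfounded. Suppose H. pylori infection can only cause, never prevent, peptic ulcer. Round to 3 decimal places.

p₁ = 0.53, p₀ = 0.1.
Under exogeneity and monotonicity, PS = (p₁ − p₀) / (1 − p₀).
PS = (0.53 − 0.1) / (1 − 0.1) = 0.43 / 0.9 ≈ 0.4778

PS ≈ 0.478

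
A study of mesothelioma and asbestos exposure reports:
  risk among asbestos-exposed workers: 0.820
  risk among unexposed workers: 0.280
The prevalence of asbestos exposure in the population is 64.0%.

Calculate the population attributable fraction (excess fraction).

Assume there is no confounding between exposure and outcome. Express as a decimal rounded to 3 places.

Let p₁ = 0.82, p₀ = 0.28.
Overall risk P(Y=1) = π·p₁ + (1−π)·p₀ = 0.64×0.82 + 0.36×0.28 = 0.6256.
Under exogeneity, PAF = [P(Y=1) − p₀] / P(Y=1).
PAF = (0.6256 − 0.28) / 0.6256 ≈ 0.5524

PAF ≈ 0.552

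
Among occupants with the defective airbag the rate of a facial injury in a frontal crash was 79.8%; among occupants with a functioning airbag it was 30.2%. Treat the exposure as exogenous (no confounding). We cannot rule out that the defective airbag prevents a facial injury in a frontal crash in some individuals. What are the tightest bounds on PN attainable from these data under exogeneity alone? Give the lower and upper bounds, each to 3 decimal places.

0.622 ≤ PN ≤ 0.875

p₁ = 0.798, p₀ = 0.302.
Under exogeneity alone the bounds on PN are max{0,(p₁−p₀)/p₁} ≤ PN ≤ min{1,(1−p₀)/p₁}.
  lower = (p₁ − p₀)/p₁ = 0.496 / 0.798 ≈ 0.6216
  upper = min{1, (1 − p₀)/p₁} = 0.698 / 0.798 ≈ 0.8747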